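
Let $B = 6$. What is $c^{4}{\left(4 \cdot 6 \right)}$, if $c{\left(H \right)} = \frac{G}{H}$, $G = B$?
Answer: $\frac{1}{256} \approx 0.0039063$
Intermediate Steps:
$G = 6$
$c{\left(H \right)} = \frac{6}{H}$
$c^{4}{\left(4 \cdot 6 \right)} = \left(\frac{6}{4 \cdot 6}\right)^{4} = \left(\frac{6}{24}\right)^{4} = \left(6 \cdot \frac{1}{24}\right)^{4} = \left(\frac{1}{4}\right)^{4} = \frac{1}{256}$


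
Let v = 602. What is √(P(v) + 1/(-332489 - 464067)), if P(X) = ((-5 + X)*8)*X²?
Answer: √274555365820707747997/398278 ≈ 41603.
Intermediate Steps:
P(X) = X²*(-40 + 8*X) (P(X) = (-40 + 8*X)*X² = X²*(-40 + 8*X))
√(P(v) + 1/(-332489 - 464067)) = √(8*602²*(-5 + 602) + 1/(-332489 - 464067)) = √(8*362404*597 + 1/(-796556)) = √(1730841504 - 1/796556) = √(1378712185060223/796556) = √274555365820707747997/398278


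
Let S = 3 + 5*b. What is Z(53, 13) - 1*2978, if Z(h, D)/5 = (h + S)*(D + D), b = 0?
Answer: 4302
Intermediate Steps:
S = 3 (S = 3 + 5*0 = 3 + 0 = 3)
Z(h, D) = 10*D*(3 + h) (Z(h, D) = 5*((h + 3)*(D + D)) = 5*((3 + h)*(2*D)) = 5*(2*D*(3 + h)) = 10*D*(3 + h))
Z(53, 13) - 1*2978 = 10*13*(3 + 53) - 1*2978 = 10*13*56 - 2978 = 7280 - 2978 = 4302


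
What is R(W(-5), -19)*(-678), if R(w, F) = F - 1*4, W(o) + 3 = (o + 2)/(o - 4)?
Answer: 15594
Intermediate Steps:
W(o) = -3 + (2 + o)/(-4 + o) (W(o) = -3 + (o + 2)/(o - 4) = -3 + (2 + o)/(-4 + o))
R(w, F) = -4 + F (R(w, F) = F - 4 = -4 + F)
R(W(-5), -19)*(-678) = (-4 - 19)*(-678) = -23*(-678) = 15594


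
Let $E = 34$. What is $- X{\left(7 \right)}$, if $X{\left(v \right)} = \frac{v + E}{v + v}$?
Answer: $- \frac{41}{14} \approx -2.9286$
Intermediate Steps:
$X{\left(v \right)} = \frac{34 + v}{2 v}$ ($X{\left(v \right)} = \frac{v + 34}{v + v} = \frac{34 + v}{2 v}$)
$- X{\left(7 \right)} = - \frac{34 + 7}{2 \cdot 7} = - \frac{41}{2 \cdot 7} = \left(-1\right) \frac{41}{14} = - \frac{41}{14}$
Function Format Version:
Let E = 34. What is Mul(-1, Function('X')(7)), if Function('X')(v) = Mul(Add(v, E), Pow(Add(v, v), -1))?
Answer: Rational(-41, 14) ≈ -2.9286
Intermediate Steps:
Function('X')(v) = Mul(Rational(1, 2), Pow(v, -1), Add(34, v)) (Function('X')(v) = Mul(Add(v, 34), Pow(Add(v, v), -1)) = Mul(Add(34, v), Pow(Mul(2, v), -1)) = Mul(Add(34, v), Mul(Rational(1, 2), Pow(v, -1))) = Mul(Rational(1, 2), Pow(v, -1), Add(34, v)))
Mul(-1, Function('X')(7)) = Mul(-1, Mul(Rational(1, 2), Pow(7, -1), Add(34, 7))) = Mul(-1, Mul(Rational(1, 2), Rational(1, 7), 41)) = Mul(-1, Rational(41, 14)) = Rational(-41, 14)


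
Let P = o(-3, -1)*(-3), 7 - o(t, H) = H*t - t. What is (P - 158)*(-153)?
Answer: 24633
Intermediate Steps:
o(t, H) = 7 + t - H*t (o(t, H) = 7 - (H*t - t) = 7 - (-t + H*t) = 7 + (t - H*t) = 7 + t - H*t)
P = -3 (P = (7 - 3 - 1*(-1)*(-3))*(-3) = (7 - 3 - 3)*(-3) = 1*(-3) = -3)
(P - 158)*(-153) = (-3 - 158)*(-153) = -161*(-153) = 24633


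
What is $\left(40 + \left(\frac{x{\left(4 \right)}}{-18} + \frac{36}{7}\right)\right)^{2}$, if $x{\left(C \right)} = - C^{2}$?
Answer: $\frac{8410000}{3969} \approx 2118.9$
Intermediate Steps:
$\left(40 + \left(\frac{x{\left(4 \right)}}{-18} + \frac{36}{7}\right)\right)^{2} = \left(40 + \left(\frac{\left(-1\right) 4^{2}}{-18} + \frac{36}{7}\right)\right)^{2} = \left(40 + \left(\left(-1\right) 16 \left(- \frac{1}{18}\right) + 36 \cdot \frac{1}{7}\right)\right)^{2} = \left(40 + \left(\left(-16\right) \left(- \frac{1}{18}\right) + \frac{36}{7}\right)\right)^{2} = \left(40 + \left(\frac{8}{9} + \frac{36}{7}\right)\right)^{2} = \left(40 + \frac{380}{63}\right)^{2} = \left(\frac{2900}{63}\right)^{2} = \frac{8410000}{3969}$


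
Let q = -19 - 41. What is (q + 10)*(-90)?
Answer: 4500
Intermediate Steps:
q = -60
(q + 10)*(-90) = (-60 + 10)*(-90) = -50*(-90) = 4500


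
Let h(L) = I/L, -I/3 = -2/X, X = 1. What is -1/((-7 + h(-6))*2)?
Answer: 1/16 ≈ 0.062500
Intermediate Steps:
I = 6 (I = -(-6)/1 = -(-6) = -3*(-2) = 6)
h(L) = 6/L
-1/((-7 + h(-6))*2) = -1/((-7 + 6/(-6))*2) = -1/((-7 + 6*(-⅙))*2) = -1/((-7 - 1)*2) = -1/((-8*2)) = -1/(-16) = -1*(-1/16) = 1/16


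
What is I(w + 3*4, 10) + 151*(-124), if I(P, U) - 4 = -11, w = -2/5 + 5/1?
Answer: -18731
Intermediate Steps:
w = 23/5 (w = -2*⅕ + 5*1 = -⅖ + 5 = 23/5 ≈ 4.6000)
I(P, U) = -7 (I(P, U) = 4 - 11 = -7)
I(w + 3*4, 10) + 151*(-124) = -7 + 151*(-124) = -7 - 18724 = -18731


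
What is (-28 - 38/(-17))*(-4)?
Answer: 1752/17 ≈ 103.06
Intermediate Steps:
(-28 - 38/(-17))*(-4) = (-28 - 38*(-1/17))*(-4) = (-28 + 38/17)*(-4) = -438/17*(-4) = 1752/17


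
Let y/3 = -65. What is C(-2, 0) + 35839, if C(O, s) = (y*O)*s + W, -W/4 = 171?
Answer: 35155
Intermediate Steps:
y = -195 (y = 3*(-65) = -195)
W = -684 (W = -4*171 = -684)
C(O, s) = -684 - 195*O*s (C(O, s) = (-195*O)*s - 684 = -195*O*s - 684 = -684 - 195*O*s)
C(-2, 0) + 35839 = (-684 - 195*(-2)*0) + 35839 = (-684 + 0) + 35839 = -684 + 35839 = 35155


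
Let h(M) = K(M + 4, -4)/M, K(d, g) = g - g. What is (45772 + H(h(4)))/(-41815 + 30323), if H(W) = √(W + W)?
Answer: -11443/2873 ≈ -3.9829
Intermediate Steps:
K(d, g) = 0
h(M) = 0 (h(M) = 0/M = 0)
H(W) = √2*√W (H(W) = √(2*W) = √2*√W)
(45772 + H(h(4)))/(-41815 + 30323) = (45772 + √2*√0)/(-41815 + 30323) = (45772 + √2*0)/(-11492) = (45772 + 0)*(-1/11492) = 45772*(-1/11492) = -11443/2873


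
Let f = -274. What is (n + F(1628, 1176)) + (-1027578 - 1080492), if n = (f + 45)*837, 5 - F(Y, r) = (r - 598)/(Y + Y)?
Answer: -3743973753/1628 ≈ -2.2997e+6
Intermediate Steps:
F(Y, r) = 5 - (-598 + r)/(2*Y) (F(Y, r) = 5 - (r - 598)/(Y + Y) = 5 - (-598 + r)/(2*Y))
n = -191673 (n = (-274 + 45)*837 = -229*837 = -191673)
(n + F(1628, 1176)) + (-1027578 - 1080492) = (-191673 + (½)*(598 - 1*1176 + 10*1628)/1628) + (-1027578 - 1080492) = (-191673 + (½)*(1/1628)*(598 - 1176 + 16280)) - 2108070 = (-191673 + (½)*(1/1628)*15702) - 2108070 = (-191673 + 7851/1628) - 2108070 = -312035793/1628 - 2108070 = -3743973753/1628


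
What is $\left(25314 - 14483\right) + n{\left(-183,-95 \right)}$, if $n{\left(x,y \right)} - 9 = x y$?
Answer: $28225$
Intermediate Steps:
$n{\left(x,y \right)} = 9 + x y$
$\left(25314 - 14483\right) + n{\left(-183,-95 \right)} = \left(25314 - 14483\right) + \left(9 - -17385\right) = 10831 + \left(9 + 17385\right) = 10831 + 17394 = 28225$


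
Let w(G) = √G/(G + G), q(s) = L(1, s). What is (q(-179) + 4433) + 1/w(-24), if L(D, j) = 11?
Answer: 4444 + 4*I*√6 ≈ 4444.0 + 9.798*I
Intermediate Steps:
q(s) = 11
w(G) = 1/(2*√G) (w(G) = √G/((2*G)) = (1/(2*G))*√G = 1/(2*√G))
(q(-179) + 4433) + 1/w(-24) = (11 + 4433) + 1/(1/(2*√(-24))) = 4444 + 1/((-I*√6/12)/2) = 4444 + 1/(-I*√6/24) = 4444 + 4*I*√6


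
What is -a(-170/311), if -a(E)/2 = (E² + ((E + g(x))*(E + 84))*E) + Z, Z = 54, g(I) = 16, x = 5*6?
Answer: -39143233412/30080231 ≈ -1301.3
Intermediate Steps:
x = 30
a(E) = -108 - 2*E² - 2*E*(16 + E)*(84 + E) (a(E) = -2*((E² + ((E + 16)*(E + 84))*E) + 54) = -2*((E² + ((16 + E)*(84 + E))*E) + 54) = -2*((E² + E*(16 + E)*(84 + E)) + 54) = -2*(54 + E² + E*(16 + E)*(84 + E)) = -108 - 2*E² - 2*E*(16 + E)*(84 + E))
-a(-170/311) = -(-108 - (-456960)/311 - 202*(-170/311)² - 2*(-170/311)³) = -(-108 - (-456960)/311 - 202*(-170*1/311)² - 2*(-170*1/311)³) = -(-108 - 2688*(-170/311) - 202*(-170/311)² - 2*(-170/311)³) = -(-108 + 456960/311 - 202*28900/96721 - 2*(-4913000/30080231)) = -(-108 + 456960/311 - 5837800/96721 + 9826000/30080231) = -1*39143233412/30080231 = -39143233412/30080231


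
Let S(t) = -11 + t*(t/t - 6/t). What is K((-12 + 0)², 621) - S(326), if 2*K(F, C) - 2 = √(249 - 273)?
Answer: -308 + I*√6 ≈ -308.0 + 2.4495*I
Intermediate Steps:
S(t) = -11 + t*(1 - 6/t)
K(F, C) = 1 + I*√6 (K(F, C) = 1 + √(249 - 273)/2 = 1 + √(-24)/2 = 1 + (2*I*√6)/2 = 1 + I*√6)
K((-12 + 0)², 621) - S(326) = (1 + I*√6) - (-17 + 326) = (1 + I*√6) - 1*309 = (1 + I*√6) - 309 = -308 + I*√6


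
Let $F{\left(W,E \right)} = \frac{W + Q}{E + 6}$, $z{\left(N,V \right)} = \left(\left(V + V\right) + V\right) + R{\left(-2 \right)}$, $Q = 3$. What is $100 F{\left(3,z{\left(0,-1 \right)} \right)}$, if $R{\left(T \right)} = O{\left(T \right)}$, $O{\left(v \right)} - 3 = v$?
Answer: $150$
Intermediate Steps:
$O{\left(v \right)} = 3 + v$
$R{\left(T \right)} = 3 + T$
$z{\left(N,V \right)} = 1 + 3 V$ ($z{\left(N,V \right)} = \left(\left(V + V\right) + V\right) + \left(3 - 2\right) = \left(2 V + V\right) + 1 = 3 V + 1 = 1 + 3 V$)
$F{\left(W,E \right)} = \frac{3 + W}{6 + E}$ ($F{\left(W,E \right)} = \frac{W + 3}{E + 6} = \frac{3 + W}{6 + E}$)
$100 F{\left(3,z{\left(0,-1 \right)} \right)} = 100 \frac{3 + 3}{6 + \left(1 + 3 \left(-1\right)\right)} = 100 \frac{1}{6 + \left(1 - 3\right)} 6 = 100 \frac{1}{6 - 2} \cdot 6 = 100 \cdot \frac{1}{4} \cdot 6 = 100 \cdot \frac{3}{2} = 150$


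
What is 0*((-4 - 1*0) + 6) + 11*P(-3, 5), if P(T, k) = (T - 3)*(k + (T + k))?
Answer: -462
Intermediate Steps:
P(T, k) = (-3 + T)*(T + 2*k)
0*((-4 - 1*0) + 6) + 11*P(-3, 5) = 0*((-4 - 1*0) + 6) + 11*((-3)² - 6*5 - 3*(-3) + 2*(-3)*5) = 0*((-4 + 0) + 6) + 11*(9 - 30 + 9 - 30) = 0*(-4 + 6) + 11*(-42) = 0*2 - 462 = 0 - 462 = -462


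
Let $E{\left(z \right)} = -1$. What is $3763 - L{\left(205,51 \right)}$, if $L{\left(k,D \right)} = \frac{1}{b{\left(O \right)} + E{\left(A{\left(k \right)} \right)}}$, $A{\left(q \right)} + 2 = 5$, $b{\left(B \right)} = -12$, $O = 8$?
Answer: $\frac{48920}{13} \approx 3763.1$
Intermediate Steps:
$A{\left(q \right)} = 3$ ($A{\left(q \right)} = -2 + 5 = 3$)
$L{\left(k,D \right)} = - \frac{1}{13}$ ($L{\left(k,D \right)} = \frac{1}{-12 - 1} = \frac{1}{-13} = - \frac{1}{13}$)
$3763 - L{\left(205,51 \right)} = 3763 - - \frac{1}{13} = 3763 + \frac{1}{13} = \frac{48920}{13}$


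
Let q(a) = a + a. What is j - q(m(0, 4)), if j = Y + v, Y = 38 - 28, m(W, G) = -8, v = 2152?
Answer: 2178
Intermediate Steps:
q(a) = 2*a
Y = 10
j = 2162 (j = 10 + 2152 = 2162)
j - q(m(0, 4)) = 2162 - 2*(-8) = 2162 - 1*(-16) = 2162 + 16 = 2178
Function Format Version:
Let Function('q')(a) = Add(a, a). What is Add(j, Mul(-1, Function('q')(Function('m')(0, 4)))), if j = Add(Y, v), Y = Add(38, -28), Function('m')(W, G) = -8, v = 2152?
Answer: 2178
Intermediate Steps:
Function('q')(a) = Mul(2, a)
Y = 10
j = 2162 (j = Add(10, 2152) = 2162)
Add(j, Mul(-1, Function('q')(Function('m')(0, 4)))) = Add(2162, Mul(-1, Mul(2, -8))) = Add(2162, Mul(-1, -16)) = Add(2162, 16) = 2178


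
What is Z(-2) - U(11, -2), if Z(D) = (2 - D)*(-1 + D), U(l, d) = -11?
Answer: -1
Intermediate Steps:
Z(D) = (-1 + D)*(2 - D)
Z(-2) - U(11, -2) = (-2 - 1*(-2)² + 3*(-2)) - 1*(-11) = (-2 - 1*4 - 6) + 11 = (-2 - 4 - 6) + 11 = -12 + 11 = -1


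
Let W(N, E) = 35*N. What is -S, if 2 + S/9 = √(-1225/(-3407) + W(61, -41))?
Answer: 18 - 9*√24786504190/3407 ≈ -397.89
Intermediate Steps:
S = -18 + 9*√24786504190/3407 (S = -18 + 9*√(-1225/(-3407) + 35*61) = -18 + 9*√(-1225*(-1/3407) + 2135) = -18 + 9*√(1225/3407 + 2135) = -18 + 9*√(7275170/3407) = -18 + 9*(√24786504190/3407) = -18 + 9*√24786504190/3407 ≈ 397.89)
-S = -(-18 + 9*√24786504190/3407) = 18 - 9*√24786504190/3407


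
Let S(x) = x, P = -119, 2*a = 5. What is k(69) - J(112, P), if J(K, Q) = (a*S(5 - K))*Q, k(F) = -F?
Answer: -63803/2 ≈ -31902.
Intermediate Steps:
a = 5/2 (a = (1/2)*5 = 5/2 ≈ 2.5000)
J(K, Q) = Q*(25/2 - 5*K/2) (J(K, Q) = (5*(5 - K)/2)*Q = (25/2 - 5*K/2)*Q = Q*(25/2 - 5*K/2))
k(69) - J(112, P) = -1*69 - 5*(-119)*(5 - 1*112)/2 = -69 - 5*(-119)*(5 - 112)/2 = -69 - 5*(-119)*(-107)/2 = -69 - 1*63665/2 = -69 - 63665/2 = -63803/2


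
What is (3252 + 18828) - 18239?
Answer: 3841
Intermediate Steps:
(3252 + 18828) - 18239 = 22080 - 18239 = 3841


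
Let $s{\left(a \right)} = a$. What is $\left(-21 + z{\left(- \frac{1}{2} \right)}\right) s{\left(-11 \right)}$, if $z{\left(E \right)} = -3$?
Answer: $264$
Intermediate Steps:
$\left(-21 + z{\left(- \frac{1}{2} \right)}\right) s{\left(-11 \right)} = \left(-21 - 3\right) \left(-11\right) = \left(-24\right) \left(-11\right) = 264$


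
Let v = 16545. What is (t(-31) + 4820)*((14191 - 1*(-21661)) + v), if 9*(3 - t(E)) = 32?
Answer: 2272719875/9 ≈ 2.5252e+8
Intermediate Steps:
t(E) = -5/9 (t(E) = 3 - 1/9*32 = 3 - 32/9 = -5/9)
(t(-31) + 4820)*((14191 - 1*(-21661)) + v) = (-5/9 + 4820)*((14191 - 1*(-21661)) + 16545) = 43375*((14191 + 21661) + 16545)/9 = 43375*(35852 + 16545)/9 = (43375/9)*52397 = 2272719875/9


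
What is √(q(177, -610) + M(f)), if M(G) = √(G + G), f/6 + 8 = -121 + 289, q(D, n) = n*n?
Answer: 2*√(93025 + 2*√30) ≈ 610.04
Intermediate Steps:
q(D, n) = n²
f = 960 (f = -48 + 6*(-121 + 289) = -48 + 6*168 = -48 + 1008 = 960)
M(G) = √2*√G (M(G) = √(2*G) = √2*√G)
√(q(177, -610) + M(f)) = √((-610)² + √2*√960) = √(372100 + √2*(8*√15)) = √(372100 + 8*√30)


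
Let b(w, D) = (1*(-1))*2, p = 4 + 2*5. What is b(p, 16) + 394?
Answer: 392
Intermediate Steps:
p = 14 (p = 4 + 10 = 14)
b(w, D) = -2 (b(w, D) = -1*2 = -2)
b(p, 16) + 394 = -2 + 394 = 392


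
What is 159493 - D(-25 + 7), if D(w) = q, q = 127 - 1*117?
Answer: 159483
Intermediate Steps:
q = 10 (q = 127 - 117 = 10)
D(w) = 10
159493 - D(-25 + 7) = 159493 - 1*10 = 159493 - 10 = 159483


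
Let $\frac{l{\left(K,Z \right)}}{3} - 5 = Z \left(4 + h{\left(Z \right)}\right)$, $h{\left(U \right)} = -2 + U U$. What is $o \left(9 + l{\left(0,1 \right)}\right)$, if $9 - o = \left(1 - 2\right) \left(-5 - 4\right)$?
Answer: $0$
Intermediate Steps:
$h{\left(U \right)} = -2 + U^{2}$
$o = 0$ ($o = 9 - \left(1 - 2\right) \left(-5 - 4\right) = 9 - \left(-1\right) \left(-9\right) = 9 - 9 = 0$)
$l{\left(K,Z \right)} = 15 + 3 Z \left(2 + Z^{2}\right)$ ($l{\left(K,Z \right)} = 15 + 3 Z \left(4 + \left(-2 + Z^{2}\right)\right) = 15 + 3 Z \left(2 + Z^{2}\right)$)
$o \left(9 + l{\left(0,1 \right)}\right) = 0 \left(9 + \left(15 + 3 \cdot 1^{3} + 6 \cdot 1\right)\right) = 0 \left(9 + \left(15 + 3 \cdot 1 + 6\right)\right) = 0 \left(9 + \left(15 + 3 + 6\right)\right) = 0 \left(9 + 24\right) = 0 \cdot 33 = 0$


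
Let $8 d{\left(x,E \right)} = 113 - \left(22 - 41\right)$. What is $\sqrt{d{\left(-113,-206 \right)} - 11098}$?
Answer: $\frac{i \sqrt{44326}}{2} \approx 105.27 i$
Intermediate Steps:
$d{\left(x,E \right)} = \frac{33}{2}$ ($d{\left(x,E \right)} = \frac{113 - \left(22 - 41\right)}{8} = \frac{113 - -19}{8} = \frac{113 + 19}{8} = \frac{1}{8} \cdot 132 = \frac{33}{2}$)
$\sqrt{d{\left(-113,-206 \right)} - 11098} = \sqrt{\frac{33}{2} - 11098} = \sqrt{- \frac{22163}{2}} = \frac{i \sqrt{44326}}{2}$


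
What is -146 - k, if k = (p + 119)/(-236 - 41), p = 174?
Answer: -40149/277 ≈ -144.94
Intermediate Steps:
k = -293/277 (k = (174 + 119)/(-236 - 41) = 293/(-277) = 293*(-1/277) = -293/277 ≈ -1.0578)
-146 - k = -146 - 1*(-293/277) = -146 + 293/277 = -40149/277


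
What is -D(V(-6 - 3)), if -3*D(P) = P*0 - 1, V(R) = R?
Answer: -1/3 ≈ -0.33333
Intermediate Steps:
D(P) = 1/3 (D(P) = -(P*0 - 1)/3 = -(0 - 1)/3 = -1/3*(-1) = 1/3)
-D(V(-6 - 3)) = -1*1/3 = -1/3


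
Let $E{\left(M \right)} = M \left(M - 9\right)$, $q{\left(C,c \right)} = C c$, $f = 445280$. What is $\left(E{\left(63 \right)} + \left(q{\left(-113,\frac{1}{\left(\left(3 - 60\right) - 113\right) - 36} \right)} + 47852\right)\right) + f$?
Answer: $\frac{102286117}{206} \approx 4.9653 \cdot 10^{5}$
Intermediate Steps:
$E{\left(M \right)} = M \left(-9 + M\right)$
$\left(E{\left(63 \right)} + \left(q{\left(-113,\frac{1}{\left(\left(3 - 60\right) - 113\right) - 36} \right)} + 47852\right)\right) + f = \left(63 \left(-9 + 63\right) + \left(- \frac{113}{\left(\left(3 - 60\right) - 113\right) - 36} + 47852\right)\right) + 445280 = \left(63 \cdot 54 + \left(- \frac{113}{\left(-57 - 113\right) - 36} + 47852\right)\right) + 445280 = \left(3402 + \left(- \frac{113}{-170 - 36} + 47852\right)\right) + 445280 = \left(3402 + \left(- \frac{113}{-206} + 47852\right)\right) + 445280 = \left(3402 + \left(\left(-113\right) \left(- \frac{1}{206}\right) + 47852\right)\right) + 445280 = \left(3402 + \left(\frac{113}{206} + 47852\right)\right) + 445280 = \left(3402 + \frac{9857625}{206}\right) + 445280 = \frac{10558437}{206} + 445280 = \frac{102286117}{206}$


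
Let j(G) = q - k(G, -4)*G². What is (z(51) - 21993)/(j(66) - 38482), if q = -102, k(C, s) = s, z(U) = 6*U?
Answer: 21687/21160 ≈ 1.0249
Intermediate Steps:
j(G) = -102 + 4*G² (j(G) = -102 - (-4)*G² = -102 + 4*G²)
(z(51) - 21993)/(j(66) - 38482) = (6*51 - 21993)/((-102 + 4*66²) - 38482) = (306 - 21993)/((-102 + 4*4356) - 38482) = -21687/((-102 + 17424) - 38482) = -21687/(17322 - 38482) = -21687/(-21160) = -21687*(-1/21160) = 21687/21160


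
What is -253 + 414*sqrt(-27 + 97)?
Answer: -253 + 414*sqrt(70) ≈ 3210.8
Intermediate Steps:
-253 + 414*sqrt(-27 + 97) = -253 + 414*sqrt(70)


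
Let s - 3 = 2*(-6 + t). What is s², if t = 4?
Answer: 1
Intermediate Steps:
s = -1 (s = 3 + 2*(-6 + 4) = 3 + 2*(-2) = 3 - 4 = -1)
s² = (-1)² = 1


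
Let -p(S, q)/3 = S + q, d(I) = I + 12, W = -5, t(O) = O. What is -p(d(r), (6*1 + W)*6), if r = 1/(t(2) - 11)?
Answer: 161/3 ≈ 53.667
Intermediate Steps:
r = -1/9 (r = 1/(2 - 11) = 1/(-9) = -1/9 ≈ -0.11111)
d(I) = 12 + I
p(S, q) = -3*S - 3*q (p(S, q) = -3*(S + q) = -3*S - 3*q)
-p(d(r), (6*1 + W)*6) = -(-3*(12 - 1/9) - 3*(6*1 - 5)*6) = -(-3*107/9 - 3*(6 - 5)*6) = -(-107/3 - 3*6) = -(-107/3 - 18) = -1*(-161/3) = 161/3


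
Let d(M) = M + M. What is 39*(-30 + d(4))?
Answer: -858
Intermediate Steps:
d(M) = 2*M
39*(-30 + d(4)) = 39*(-30 + 2*4) = 39*(-30 + 8) = 39*(-22) = -858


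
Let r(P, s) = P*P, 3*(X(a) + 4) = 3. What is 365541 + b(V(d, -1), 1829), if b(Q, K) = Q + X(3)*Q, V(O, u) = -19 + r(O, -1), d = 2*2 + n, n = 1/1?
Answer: 365529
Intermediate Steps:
X(a) = -3 (X(a) = -4 + (⅓)*3 = -4 + 1 = -3)
n = 1
r(P, s) = P²
d = 5 (d = 2*2 + 1 = 4 + 1 = 5)
V(O, u) = -19 + O²
b(Q, K) = -2*Q (b(Q, K) = Q - 3*Q = -2*Q)
365541 + b(V(d, -1), 1829) = 365541 - 2*(-19 + 5²) = 365541 - 2*(-19 + 25) = 365541 - 2*6 = 365541 - 12 = 365529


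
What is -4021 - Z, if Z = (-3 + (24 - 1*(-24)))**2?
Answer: -6046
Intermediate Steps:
Z = 2025 (Z = (-3 + (24 + 24))**2 = (-3 + 48)**2 = 45**2 = 2025)
-4021 - Z = -4021 - 1*2025 = -4021 - 2025 = -6046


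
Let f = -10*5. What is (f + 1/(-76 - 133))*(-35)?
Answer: 365785/209 ≈ 1750.2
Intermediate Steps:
f = -50 (f = -1*50 = -50)
(f + 1/(-76 - 133))*(-35) = (-50 + 1/(-76 - 133))*(-35) = (-50 + 1/(-209))*(-35) = (-50 - 1/209)*(-35) = -10451/209*(-35) = 365785/209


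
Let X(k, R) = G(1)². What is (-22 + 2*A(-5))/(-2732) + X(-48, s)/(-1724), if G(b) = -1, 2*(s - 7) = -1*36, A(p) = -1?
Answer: 9661/1177492 ≈ 0.0082047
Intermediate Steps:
s = -11 (s = 7 + (-1*36)/2 = 7 + (½)*(-36) = 7 - 18 = -11)
X(k, R) = 1 (X(k, R) = (-1)² = 1)
(-22 + 2*A(-5))/(-2732) + X(-48, s)/(-1724) = (-22 + 2*(-1))/(-2732) + 1/(-1724) = (-22 - 2)*(-1/2732) + 1*(-1/1724) = -24*(-1/2732) - 1/1724 = 6/683 - 1/1724 = 9661/1177492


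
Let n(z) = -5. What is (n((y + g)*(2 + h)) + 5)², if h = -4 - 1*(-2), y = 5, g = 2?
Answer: 0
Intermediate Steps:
h = -2 (h = -4 + 2 = -2)
(n((y + g)*(2 + h)) + 5)² = (-5 + 5)² = 0² = 0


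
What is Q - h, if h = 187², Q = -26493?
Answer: -61462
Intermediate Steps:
h = 34969
Q - h = -26493 - 1*34969 = -26493 - 34969 = -61462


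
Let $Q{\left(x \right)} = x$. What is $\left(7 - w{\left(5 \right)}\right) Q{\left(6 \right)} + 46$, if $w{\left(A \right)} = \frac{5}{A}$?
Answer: $82$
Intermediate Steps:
$\left(7 - w{\left(5 \right)}\right) Q{\left(6 \right)} + 46 = \left(7 - \frac{5}{5}\right) 6 + 46 = \left(7 - 5 \cdot \frac{1}{5}\right) 6 + 46 = \left(7 - 1\right) 6 + 46 = 6 \cdot 6 + 46 = 36 + 46 = 82$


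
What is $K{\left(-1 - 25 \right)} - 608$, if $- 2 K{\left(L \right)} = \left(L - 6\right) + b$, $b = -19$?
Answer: $- \frac{1165}{2} \approx -582.5$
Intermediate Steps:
$K{\left(L \right)} = \frac{25}{2} - \frac{L}{2}$ ($K{\left(L \right)} = - \frac{\left(L - 6\right) - 19}{2} = - \frac{\left(-6 + L\right) - 19}{2} = - \frac{-25 + L}{2} = \frac{25}{2} - \frac{L}{2}$)
$K{\left(-1 - 25 \right)} - 608 = \left(\frac{25}{2} - \frac{-1 - 25}{2}\right) - 608 = \left(\frac{25}{2} - -13\right) - 608 = \left(\frac{25}{2} + 13\right) - 608 = \frac{51}{2} - 608 = - \frac{1165}{2}$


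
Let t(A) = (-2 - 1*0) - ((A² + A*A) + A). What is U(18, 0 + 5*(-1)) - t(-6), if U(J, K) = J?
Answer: 86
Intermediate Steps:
t(A) = -2 - A - 2*A² (t(A) = (-2 + 0) - ((A² + A²) + A) = -2 - (2*A² + A) = -2 - (A + 2*A²) = -2 + (-A - 2*A²) = -2 - A - 2*A²)
U(18, 0 + 5*(-1)) - t(-6) = 18 - (-2 - 1*(-6) - 2*(-6)²) = 18 - (-2 + 6 - 2*36) = 18 - (-2 + 6 - 72) = 18 - 1*(-68) = 18 + 68 = 86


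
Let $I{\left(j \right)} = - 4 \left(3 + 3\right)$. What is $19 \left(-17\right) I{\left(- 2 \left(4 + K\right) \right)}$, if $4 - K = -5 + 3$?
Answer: $7752$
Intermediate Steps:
$K = 6$ ($K = 4 - \left(-5 + 3\right) = 4 - -2 = 4 + 2 = 6$)
$I{\left(j \right)} = -24$ ($I{\left(j \right)} = \left(-4\right) 6 = -24$)
$19 \left(-17\right) I{\left(- 2 \left(4 + K\right) \right)} = 19 \left(-17\right) \left(-24\right) = \left(-323\right) \left(-24\right) = 7752$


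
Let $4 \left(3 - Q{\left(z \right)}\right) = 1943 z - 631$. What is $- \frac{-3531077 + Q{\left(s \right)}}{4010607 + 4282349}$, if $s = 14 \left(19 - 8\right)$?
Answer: $\frac{14422887}{33171824} \approx 0.43479$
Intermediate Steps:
$s = 154$ ($s = 14 \cdot 11 = 154$)
$Q{\left(z \right)} = \frac{643}{4} - \frac{1943 z}{4}$ ($Q{\left(z \right)} = 3 - \frac{1943 z - 631}{4} = 3 - \frac{-631 + 1943 z}{4} = 3 - \left(- \frac{631}{4} + \frac{1943 z}{4}\right) = \frac{643}{4} - \frac{1943 z}{4}$)
$- \frac{-3531077 + Q{\left(s \right)}}{4010607 + 4282349} = - \frac{-3531077 + \left(\frac{643}{4} - \frac{149611}{2}\right)}{4010607 + 4282349} = - \frac{-3531077 + \left(\frac{643}{4} - \frac{149611}{2}\right)}{8292956} = - \frac{-3531077 - \frac{298579}{4}}{8292956} = - \frac{-14422887}{4 \cdot 8292956} = \left(-1\right) \left(- \frac{14422887}{33171824}\right) = \frac{14422887}{33171824}$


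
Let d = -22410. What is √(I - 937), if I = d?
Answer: I*√23347 ≈ 152.8*I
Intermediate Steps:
I = -22410
√(I - 937) = √(-22410 - 937) = √(-23347) = I*√23347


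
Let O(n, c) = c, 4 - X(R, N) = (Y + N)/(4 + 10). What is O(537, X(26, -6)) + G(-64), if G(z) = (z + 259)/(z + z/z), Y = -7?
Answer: 11/6 ≈ 1.8333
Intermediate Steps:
X(R, N) = 9/2 - N/14 (X(R, N) = 4 - (-7 + N)/(4 + 10) = 4 - (-7 + N)/14 = 4 - (-½ + N/14) = 4 + (½ - N/14) = 9/2 - N/14)
G(z) = (259 + z)/(1 + z) (G(z) = (259 + z)/(z + 1) = (259 + z)/(1 + z))
O(537, X(26, -6)) + G(-64) = (9/2 - 1/14*(-6)) + (259 - 64)/(1 - 64) = (9/2 + 3/7) + 195/(-63) = 69/14 - 1/63*195 = 69/14 - 65/21 = 11/6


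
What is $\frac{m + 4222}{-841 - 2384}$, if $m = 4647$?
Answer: $- \frac{8869}{3225} \approx -2.7501$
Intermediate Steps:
$\frac{m + 4222}{-841 - 2384} = \frac{4647 + 4222}{-841 - 2384} = \frac{8869}{-3225} = 8869 \left(- \frac{1}{3225}\right) = - \frac{8869}{3225}$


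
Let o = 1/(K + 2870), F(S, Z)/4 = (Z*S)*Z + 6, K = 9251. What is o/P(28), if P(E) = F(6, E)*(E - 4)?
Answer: 1/5480631360 ≈ 1.8246e-10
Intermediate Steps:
F(S, Z) = 24 + 4*S*Z² (F(S, Z) = 4*((Z*S)*Z + 6) = 4*((S*Z)*Z + 6) = 4*(S*Z² + 6) = 4*(6 + S*Z²) = 24 + 4*S*Z²)
P(E) = (-4 + E)*(24 + 24*E²) (P(E) = (24 + 4*6*E²)*(E - 4) = (24 + 24*E²)*(-4 + E) = (-4 + E)*(24 + 24*E²))
o = 1/12121 (o = 1/(9251 + 2870) = 1/12121 ≈ 8.2501e-5)
o/P(28) = 1/(12121*((24*(1 + 28²)*(-4 + 28)))) = 1/(12121*((24*(1 + 784)*24))) = 1/(12121*((24*785*24))) = (1/12121)/452160 = (1/12121)*(1/452160) = 1/5480631360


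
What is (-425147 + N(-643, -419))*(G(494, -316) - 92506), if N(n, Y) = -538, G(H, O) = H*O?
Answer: 105829547850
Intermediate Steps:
(-425147 + N(-643, -419))*(G(494, -316) - 92506) = (-425147 - 538)*(494*(-316) - 92506) = -425685*(-156104 - 92506) = -425685*(-248610) = 105829547850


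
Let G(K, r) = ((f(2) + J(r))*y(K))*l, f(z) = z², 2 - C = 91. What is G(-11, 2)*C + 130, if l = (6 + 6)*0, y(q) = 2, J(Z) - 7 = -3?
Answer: 130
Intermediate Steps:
C = -89 (C = 2 - 1*91 = 2 - 91 = -89)
J(Z) = 4 (J(Z) = 7 - 3 = 4)
l = 0 (l = 12*0 = 0)
G(K, r) = 0 (G(K, r) = ((2² + 4)*2)*0 = ((4 + 4)*2)*0 = (8*2)*0 = 16*0 = 0)
G(-11, 2)*C + 130 = 0*(-89) + 130 = 0 + 130 = 130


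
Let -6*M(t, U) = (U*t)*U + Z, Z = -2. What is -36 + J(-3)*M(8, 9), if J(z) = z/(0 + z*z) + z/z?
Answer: -970/9 ≈ -107.78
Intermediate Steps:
M(t, U) = 1/3 - t*U**2/6 (M(t, U) = -((U*t)*U - 2)/6 = -(t*U**2 - 2)/6 = -(-2 + t*U**2)/6 = 1/3 - t*U**2/6)
J(z) = 1 + 1/z (J(z) = z/(0 + z**2) + 1 = z/(z**2) + 1 = z/z**2 + 1 = 1/z + 1 = 1 + 1/z)
-36 + J(-3)*M(8, 9) = -36 + ((1 - 3)/(-3))*(1/3 - 1/6*8*9**2) = -36 + (-1/3*(-2))*(1/3 - 1/6*8*81) = -36 + 2*(1/3 - 108)/3 = -36 + (2/3)*(-323/3) = -36 - 646/9 = -970/9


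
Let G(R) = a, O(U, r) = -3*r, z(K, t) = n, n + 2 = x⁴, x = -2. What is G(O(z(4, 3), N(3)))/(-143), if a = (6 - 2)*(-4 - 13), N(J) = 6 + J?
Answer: 68/143 ≈ 0.47552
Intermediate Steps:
n = 14 (n = -2 + (-2)⁴ = -2 + 16 = 14)
z(K, t) = 14
a = -68 (a = 4*(-17) = -68)
G(R) = -68
G(O(z(4, 3), N(3)))/(-143) = -68/(-143) = -68*(-1/143) = 68/143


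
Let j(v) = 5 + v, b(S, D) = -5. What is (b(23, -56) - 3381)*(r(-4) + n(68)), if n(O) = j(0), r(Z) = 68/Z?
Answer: 40632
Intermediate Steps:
n(O) = 5 (n(O) = 5 + 0 = 5)
(b(23, -56) - 3381)*(r(-4) + n(68)) = (-5 - 3381)*(68/(-4) + 5) = -3386*(68*(-¼) + 5) = -3386*(-17 + 5) = -3386*(-12) = 40632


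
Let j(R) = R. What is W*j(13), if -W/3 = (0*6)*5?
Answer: 0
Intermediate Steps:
W = 0 (W = -3*0*6*5 = -0*5 = -3*0 = 0)
W*j(13) = 0*13 = 0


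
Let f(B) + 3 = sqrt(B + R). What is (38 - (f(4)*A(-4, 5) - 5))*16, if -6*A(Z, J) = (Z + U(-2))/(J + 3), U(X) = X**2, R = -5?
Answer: 0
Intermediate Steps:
A(Z, J) = -(4 + Z)/(6*(3 + J)) (A(Z, J) = -(Z + (-2)**2)/(6*(J + 3)) = -(Z + 4)/(6*(3 + J)) = -(4 + Z)/(6*(3 + J)))
f(B) = -3 + sqrt(-5 + B) (f(B) = -3 + sqrt(B - 5) = -3 + sqrt(-5 + B))
(38 - (f(4)*A(-4, 5) - 5))*16 = (38 - ((-3 + sqrt(-5 + 4))*((-4 - 1*(-4))/(6*(3 + 5))) - 5))*16 = (38 - ((-3 + sqrt(-1))*((1/6)*(-4 + 4)/8) - 5))*16 = (38 - ((-3 + I)*((1/6)*(1/8)*0) - 5))*16 = (38 - ((-3 + I)*0 - 5))*16 = (38 - (0 - 5))*16 = (38 - 1*(-5))*16 = (38 + 5)*16 = 43*16 = 688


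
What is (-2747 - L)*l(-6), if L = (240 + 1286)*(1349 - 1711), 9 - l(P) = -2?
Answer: 6046315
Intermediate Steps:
l(P) = 11 (l(P) = 9 - 1*(-2) = 9 + 2 = 11)
L = -552412 (L = 1526*(-362) = -552412)
(-2747 - L)*l(-6) = (-2747 - 1*(-552412))*11 = (-2747 + 552412)*11 = 549665*11 = 6046315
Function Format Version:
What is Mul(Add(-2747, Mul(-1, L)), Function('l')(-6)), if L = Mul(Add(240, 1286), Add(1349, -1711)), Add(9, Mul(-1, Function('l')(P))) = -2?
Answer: 6046315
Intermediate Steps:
Function('l')(P) = 11 (Function('l')(P) = Add(9, Mul(-1, -2)) = Add(9, 2) = 11)
L = -552412 (L = Mul(1526, -362) = -552412)
Mul(Add(-2747, Mul(-1, L)), Function('l')(-6)) = Mul(Add(-2747, Mul(-1, -552412)), 11) = Mul(Add(-2747, 552412), 11) = Mul(549665, 11) = 6046315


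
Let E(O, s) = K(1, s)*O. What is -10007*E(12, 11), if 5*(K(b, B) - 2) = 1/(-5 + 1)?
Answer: -1170819/5 ≈ -2.3416e+5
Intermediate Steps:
K(b, B) = 39/20 (K(b, B) = 2 + 1/(5*(-5 + 1)) = 2 + (⅕)/(-4) = 2 + (⅕)*(-¼) = 2 - 1/20 = 39/20)
E(O, s) = 39*O/20
-10007*E(12, 11) = -390273*12/20 = -10007*117/5 = -1170819/5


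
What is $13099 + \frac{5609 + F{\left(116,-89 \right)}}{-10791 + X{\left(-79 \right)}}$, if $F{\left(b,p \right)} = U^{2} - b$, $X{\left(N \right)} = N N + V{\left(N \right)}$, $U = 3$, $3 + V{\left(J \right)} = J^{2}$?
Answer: $\frac{11058307}{844} \approx 13102.0$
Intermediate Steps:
$V{\left(J \right)} = -3 + J^{2}$
$X{\left(N \right)} = -3 + 2 N^{2}$ ($X{\left(N \right)} = N N + \left(-3 + N^{2}\right) = N^{2} + \left(-3 + N^{2}\right) = -3 + 2 N^{2}$)
$F{\left(b,p \right)} = 9 - b$ ($F{\left(b,p \right)} = 3^{2} - b = 9 - b$)
$13099 + \frac{5609 + F{\left(116,-89 \right)}}{-10791 + X{\left(-79 \right)}} = 13099 + \frac{5609 + \left(9 - 116\right)}{-10791 - \left(3 - 2 \left(-79\right)^{2}\right)} = 13099 + \frac{5609 + \left(9 - 116\right)}{-10791 + \left(-3 + 2 \cdot 6241\right)} = 13099 + \frac{5609 - 107}{-10791 + \left(-3 + 12482\right)} = 13099 + \frac{5502}{-10791 + 12479} = 13099 + \frac{5502}{1688} = 13099 + 5502 \cdot \frac{1}{1688} = 13099 + \frac{2751}{844} = \frac{11058307}{844}$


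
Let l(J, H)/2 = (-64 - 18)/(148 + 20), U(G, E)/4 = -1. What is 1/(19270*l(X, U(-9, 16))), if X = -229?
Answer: -21/395035 ≈ -5.3160e-5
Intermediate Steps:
U(G, E) = -4 (U(G, E) = 4*(-1) = -4)
l(J, H) = -41/42 (l(J, H) = 2*((-64 - 18)/(148 + 20)) = 2*(-82/168) = 2*(-82*1/168) = 2*(-41/84) = -41/42)
1/(19270*l(X, U(-9, 16))) = 1/(19270*(-41/42)) = (1/19270)*(-42/41) = -21/395035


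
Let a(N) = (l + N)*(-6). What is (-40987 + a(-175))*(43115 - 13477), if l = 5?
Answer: -1184541946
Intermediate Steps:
a(N) = -30 - 6*N (a(N) = (5 + N)*(-6) = -30 - 6*N)
(-40987 + a(-175))*(43115 - 13477) = (-40987 + (-30 - 6*(-175)))*(43115 - 13477) = (-40987 + (-30 + 1050))*29638 = (-40987 + 1020)*29638 = -39967*29638 = -1184541946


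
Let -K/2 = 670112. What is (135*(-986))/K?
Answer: 66555/670112 ≈ 0.099319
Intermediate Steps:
K = -1340224 (K = -2*670112 = -1340224)
(135*(-986))/K = (135*(-986))/(-1340224) = -133110*(-1/1340224) = 66555/670112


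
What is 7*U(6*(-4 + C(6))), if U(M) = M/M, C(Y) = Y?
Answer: 7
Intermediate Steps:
U(M) = 1
7*U(6*(-4 + C(6))) = 7*1 = 7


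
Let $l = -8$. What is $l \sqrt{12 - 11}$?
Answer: $-8$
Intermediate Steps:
$l \sqrt{12 - 11} = - 8 \sqrt{12 - 11} = - 8 \sqrt{1} = \left(-8\right) 1 = -8$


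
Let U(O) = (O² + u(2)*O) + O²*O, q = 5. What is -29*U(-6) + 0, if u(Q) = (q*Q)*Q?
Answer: 8700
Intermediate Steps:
u(Q) = 5*Q² (u(Q) = (5*Q)*Q = 5*Q²)
U(O) = O² + O³ + 20*O (U(O) = (O² + (5*2²)*O) + O²*O = (O² + (5*4)*O) + O³ = (O² + 20*O) + O³ = O² + O³ + 20*O)
-29*U(-6) + 0 = -(-174)*(20 - 6 + (-6)²) + 0 = -(-174)*(20 - 6 + 36) + 0 = -(-174)*50 + 0 = -29*(-300) + 0 = 8700 + 0 = 8700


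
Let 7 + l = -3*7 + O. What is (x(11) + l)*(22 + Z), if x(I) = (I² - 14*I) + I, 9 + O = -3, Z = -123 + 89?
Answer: 744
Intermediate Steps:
Z = -34
O = -12 (O = -9 - 3 = -12)
x(I) = I² - 13*I
l = -40 (l = -7 + (-3*7 - 12) = -7 + (-21 - 12) = -7 - 33 = -40)
(x(11) + l)*(22 + Z) = (11*(-13 + 11) - 40)*(22 - 34) = (11*(-2) - 40)*(-12) = (-22 - 40)*(-12) = -62*(-12) = 744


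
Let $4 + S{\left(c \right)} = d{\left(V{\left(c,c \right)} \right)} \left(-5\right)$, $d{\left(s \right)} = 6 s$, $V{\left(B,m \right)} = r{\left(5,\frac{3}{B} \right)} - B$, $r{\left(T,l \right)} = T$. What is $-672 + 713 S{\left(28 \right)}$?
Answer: $488446$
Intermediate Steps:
$V{\left(B,m \right)} = 5 - B$
$S{\left(c \right)} = -154 + 30 c$ ($S{\left(c \right)} = -4 + 6 \left(5 - c\right) \left(-5\right) = -4 + \left(30 - 6 c\right) \left(-5\right) = -4 + \left(-150 + 30 c\right) = -154 + 30 c$)
$-672 + 713 S{\left(28 \right)} = -672 + 713 \left(-154 + 30 \cdot 28\right) = -672 + 713 \left(-154 + 840\right) = -672 + 713 \cdot 686 = -672 + 489118 = 488446$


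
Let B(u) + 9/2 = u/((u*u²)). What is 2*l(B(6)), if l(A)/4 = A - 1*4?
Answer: -610/9 ≈ -67.778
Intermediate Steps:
B(u) = -9/2 + u⁻² (B(u) = -9/2 + u/((u*u²)) = -9/2 + u/(u³) = -9/2 + u/u³ = -9/2 + u⁻²)
l(A) = -16 + 4*A (l(A) = 4*(A - 1*4) = 4*(A - 4) = 4*(-4 + A) = -16 + 4*A)
2*l(B(6)) = 2*(-16 + 4*(-9/2 + 6⁻²)) = 2*(-16 + 4*(-9/2 + 1/36)) = 2*(-16 + 4*(-161/36)) = 2*(-16 - 161/9) = 2*(-305/9) = -610/9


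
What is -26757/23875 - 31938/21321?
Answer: -444335249/169679625 ≈ -2.6187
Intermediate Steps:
-26757/23875 - 31938/21321 = -26757*1/23875 - 31938*1/21321 = -26757/23875 - 10646/7107 = -444335249/169679625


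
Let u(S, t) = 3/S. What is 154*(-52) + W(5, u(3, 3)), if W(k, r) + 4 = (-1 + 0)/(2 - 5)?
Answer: -24035/3 ≈ -8011.7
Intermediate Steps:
W(k, r) = -11/3 (W(k, r) = -4 + (-1 + 0)/(2 - 5) = -4 - 1/(-3) = -4 - 1*(-⅓) = -4 + ⅓ = -11/3)
154*(-52) + W(5, u(3, 3)) = 154*(-52) - 11/3 = -8008 - 11/3 = -24035/3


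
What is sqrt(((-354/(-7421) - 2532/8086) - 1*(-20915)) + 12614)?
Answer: sqrt(30182103814426071469)/30003103 ≈ 183.11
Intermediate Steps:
sqrt(((-354/(-7421) - 2532/8086) - 1*(-20915)) + 12614) = sqrt(((-354*(-1/7421) - 2532*1/8086) + 20915) + 12614) = sqrt(((354/7421 - 1266/4043) + 20915) + 12614) = sqrt((-7963764/30003103 + 20915) + 12614) = sqrt(627506935481/30003103 + 12614) = sqrt(1005966076723/30003103) = sqrt(30182103814426071469)/30003103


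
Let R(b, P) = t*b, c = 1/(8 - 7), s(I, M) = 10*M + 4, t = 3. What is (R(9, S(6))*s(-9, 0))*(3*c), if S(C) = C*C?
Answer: 324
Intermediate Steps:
S(C) = C²
s(I, M) = 4 + 10*M
c = 1 (c = 1/1 = 1)
R(b, P) = 3*b
(R(9, S(6))*s(-9, 0))*(3*c) = ((3*9)*(4 + 10*0))*(3*1) = (27*(4 + 0))*3 = (27*4)*3 = 108*3 = 324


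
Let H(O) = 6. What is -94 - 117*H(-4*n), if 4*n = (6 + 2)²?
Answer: -796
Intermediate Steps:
n = 16 (n = (6 + 2)²/4 = (¼)*8² = (¼)*64 = 16)
-94 - 117*H(-4*n) = -94 - 117*6 = -94 - 702 = -796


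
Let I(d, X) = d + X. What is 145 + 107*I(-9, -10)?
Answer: -1888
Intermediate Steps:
I(d, X) = X + d
145 + 107*I(-9, -10) = 145 + 107*(-10 - 9) = 145 + 107*(-19) = 145 - 2033 = -1888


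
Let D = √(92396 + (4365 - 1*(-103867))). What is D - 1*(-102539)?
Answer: 102539 + 6*√5573 ≈ 1.0299e+5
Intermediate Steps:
D = 6*√5573 (D = √(92396 + (4365 + 103867)) = √(92396 + 108232) = √200628 = 6*√5573 ≈ 447.92)
D - 1*(-102539) = 6*√5573 - 1*(-102539) = 6*√5573 + 102539 = 102539 + 6*√5573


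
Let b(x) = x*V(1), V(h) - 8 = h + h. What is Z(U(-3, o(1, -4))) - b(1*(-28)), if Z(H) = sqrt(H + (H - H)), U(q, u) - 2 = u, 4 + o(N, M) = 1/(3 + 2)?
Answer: 280 + 3*I*sqrt(5)/5 ≈ 280.0 + 1.3416*I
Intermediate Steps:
o(N, M) = -19/5 (o(N, M) = -4 + 1/(3 + 2) = -4 + 1/5 = -19/5)
U(q, u) = 2 + u
V(h) = 8 + 2*h (V(h) = 8 + (h + h) = 8 + 2*h)
b(x) = 10*x (b(x) = x*(8 + 2*1) = x*(8 + 2) = x*10 = 10*x)
Z(H) = sqrt(H) (Z(H) = sqrt(H + 0) = sqrt(H))
Z(U(-3, o(1, -4))) - b(1*(-28)) = sqrt(2 - 19/5) - 10*1*(-28) = sqrt(-9/5) - 10*(-28) = 3*I*sqrt(5)/5 - 1*(-280) = 3*I*sqrt(5)/5 + 280 = 280 + 3*I*sqrt(5)/5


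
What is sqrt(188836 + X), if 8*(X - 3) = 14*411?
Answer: sqrt(758233)/2 ≈ 435.38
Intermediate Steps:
X = 2889/4 (X = 3 + (14*411)/8 = 3 + (1/8)*5754 = 3 + 2877/4 = 2889/4 ≈ 722.25)
sqrt(188836 + X) = sqrt(188836 + 2889/4) = sqrt(758233/4) = sqrt(758233)/2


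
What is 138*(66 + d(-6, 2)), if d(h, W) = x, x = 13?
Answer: 10902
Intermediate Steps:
d(h, W) = 13
138*(66 + d(-6, 2)) = 138*(66 + 13) = 138*79 = 10902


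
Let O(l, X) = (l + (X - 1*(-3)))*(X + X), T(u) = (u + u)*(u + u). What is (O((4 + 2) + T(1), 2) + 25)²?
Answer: 7225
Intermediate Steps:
T(u) = 4*u² (T(u) = (2*u)*(2*u) = 4*u²)
O(l, X) = 2*X*(3 + X + l) (O(l, X) = (l + (X + 3))*(2*X) = (l + (3 + X))*(2*X) = (3 + X + l)*(2*X) = 2*X*(3 + X + l))
(O((4 + 2) + T(1), 2) + 25)² = (2*2*(3 + 2 + ((4 + 2) + 4*1²)) + 25)² = (2*2*(3 + 2 + (6 + 4*1)) + 25)² = (2*2*(3 + 2 + (6 + 4)) + 25)² = (2*2*(3 + 2 + 10) + 25)² = (2*2*15 + 25)² = (60 + 25)² = 85² = 7225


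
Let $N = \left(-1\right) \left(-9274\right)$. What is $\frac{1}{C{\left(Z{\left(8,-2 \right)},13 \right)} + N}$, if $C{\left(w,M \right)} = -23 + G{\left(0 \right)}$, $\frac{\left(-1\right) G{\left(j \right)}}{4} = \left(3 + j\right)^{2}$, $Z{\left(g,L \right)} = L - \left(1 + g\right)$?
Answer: $\frac{1}{9215} \approx 0.00010852$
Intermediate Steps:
$N = 9274$
$Z{\left(g,L \right)} = -1 + L - g$
$G{\left(j \right)} = - 4 \left(3 + j\right)^{2}$
$C{\left(w,M \right)} = -59$ ($C{\left(w,M \right)} = -23 - 4 \left(3 + 0\right)^{2} = -23 - 4 \cdot 3^{2} = -23 - 36 = -59$)
$\frac{1}{C{\left(Z{\left(8,-2 \right)},13 \right)} + N} = \frac{1}{-59 + 9274} = \frac{1}{9215}$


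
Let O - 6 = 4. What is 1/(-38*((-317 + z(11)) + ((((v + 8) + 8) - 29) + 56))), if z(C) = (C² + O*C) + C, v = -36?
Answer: 1/2584 ≈ 0.00038700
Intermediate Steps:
O = 10 (O = 6 + 4 = 10)
z(C) = C² + 11*C (z(C) = (C² + 10*C) + C = C² + 11*C)
1/(-38*((-317 + z(11)) + ((((v + 8) + 8) - 29) + 56))) = 1/(-38*((-317 + 11*(11 + 11)) + ((((-36 + 8) + 8) - 29) + 56))) = 1/(-38*((-317 + 11*22) + (((-28 + 8) - 29) + 56))) = 1/(-38*((-317 + 242) + ((-20 - 29) + 56))) = 1/(-38*(-75 + (-49 + 56))) = 1/(-38*(-75 + 7)) = 1/(-38*(-68)) = 1/2584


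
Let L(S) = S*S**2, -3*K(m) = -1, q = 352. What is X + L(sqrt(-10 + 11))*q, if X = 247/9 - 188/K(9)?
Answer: -1661/9 ≈ -184.56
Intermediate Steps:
K(m) = 1/3 (K(m) = -1/3*(-1) = 1/3)
X = -4829/9 (X = 247/9 - 188/1/3 = 247*(1/9) - 188*3 = 247/9 - 564 = -4829/9 ≈ -536.56)
L(S) = S**3
X + L(sqrt(-10 + 11))*q = -4829/9 + (sqrt(-10 + 11))**3*352 = -4829/9 + (sqrt(1))**3*352 = -4829/9 + 1**3*352 = -4829/9 + 1*352 = -4829/9 + 352 = -1661/9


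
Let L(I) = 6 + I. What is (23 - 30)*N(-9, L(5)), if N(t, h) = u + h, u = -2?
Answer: -63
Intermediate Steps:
N(t, h) = -2 + h
(23 - 30)*N(-9, L(5)) = (23 - 30)*(-2 + (6 + 5)) = -7*(-2 + 11) = -7*9 = -63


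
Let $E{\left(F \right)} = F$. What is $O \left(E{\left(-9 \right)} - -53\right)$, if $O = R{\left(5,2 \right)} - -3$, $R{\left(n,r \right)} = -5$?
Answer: $-88$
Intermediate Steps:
$O = -2$ ($O = -5 - -3 = -5 + 3 = -2$)
$O \left(E{\left(-9 \right)} - -53\right) = - 2 \left(-9 - -53\right) = - 2 \left(-9 + 53\right) = \left(-2\right) 44 = -88$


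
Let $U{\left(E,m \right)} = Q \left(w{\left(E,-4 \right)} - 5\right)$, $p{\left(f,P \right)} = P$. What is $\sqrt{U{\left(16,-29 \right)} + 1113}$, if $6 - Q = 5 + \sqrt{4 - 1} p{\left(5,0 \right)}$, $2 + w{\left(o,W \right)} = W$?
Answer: $\sqrt{1102} \approx 33.196$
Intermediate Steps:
$w{\left(o,W \right)} = -2 + W$
$Q = 1$ ($Q = 6 - \left(5 + \sqrt{4 - 1} \cdot 0\right) = 6 - \left(5 + \sqrt{3} \cdot 0\right) = 6 - \left(5 + 0\right) = 6 - 5 = 1$)
$U{\left(E,m \right)} = -11$ ($U{\left(E,m \right)} = 1 \left(\left(-2 - 4\right) - 5\right) = 1 \left(-6 - 5\right) = 1 \left(-11\right) = -11$)
$\sqrt{U{\left(16,-29 \right)} + 1113} = \sqrt{-11 + 1113} = \sqrt{1102}$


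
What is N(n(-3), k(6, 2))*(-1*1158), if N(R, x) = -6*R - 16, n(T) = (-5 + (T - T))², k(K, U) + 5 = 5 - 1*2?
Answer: 192228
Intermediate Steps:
k(K, U) = -2 (k(K, U) = -5 + (5 - 1*2) = -5 + (5 - 2) = -5 + 3 = -2)
n(T) = 25 (n(T) = (-5 + 0)² = (-5)² = 25)
N(R, x) = -16 - 6*R
N(n(-3), k(6, 2))*(-1*1158) = (-16 - 6*25)*(-1*1158) = (-16 - 150)*(-1158) = -166*(-1158) = 192228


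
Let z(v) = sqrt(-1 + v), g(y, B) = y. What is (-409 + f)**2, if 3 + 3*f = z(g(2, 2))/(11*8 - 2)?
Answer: 11189196841/66564 ≈ 1.6810e+5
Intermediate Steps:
f = -257/258 (f = -1 + (sqrt(-1 + 2)/(11*8 - 2))/3 = -1 + (sqrt(1)/(88 - 2))/3 = -1 + (1/86)/3 = -1 + (1*(1/86))/3 = -1 + (1/3)*(1/86) = -1 + 1/258 = -257/258 ≈ -0.99612)
(-409 + f)**2 = (-409 - 257/258)**2 = (-105779/258)**2 = 11189196841/66564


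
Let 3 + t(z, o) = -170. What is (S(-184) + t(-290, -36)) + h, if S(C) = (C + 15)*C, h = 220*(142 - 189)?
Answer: 20583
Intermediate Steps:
t(z, o) = -173 (t(z, o) = -3 - 170 = -173)
h = -10340 (h = 220*(-47) = -10340)
S(C) = C*(15 + C) (S(C) = (15 + C)*C = C*(15 + C))
(S(-184) + t(-290, -36)) + h = (-184*(15 - 184) - 173) - 10340 = (-184*(-169) - 173) - 10340 = (31096 - 173) - 10340 = 30923 - 10340 = 20583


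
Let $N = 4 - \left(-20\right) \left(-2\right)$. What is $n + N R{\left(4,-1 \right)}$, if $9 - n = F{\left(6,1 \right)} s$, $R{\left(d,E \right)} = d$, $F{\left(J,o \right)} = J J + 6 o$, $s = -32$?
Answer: $1209$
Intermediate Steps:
$F{\left(J,o \right)} = J^{2} + 6 o$
$N = -36$ ($N = 4 - 40 = -36$)
$n = 1353$ ($n = 9 - \left(6^{2} + 6 \cdot 1\right) \left(-32\right) = 9 - \left(36 + 6\right) \left(-32\right) = 9 - 42 \left(-32\right) = 9 - -1344 = 9 + 1344 = 1353$)
$n + N R{\left(4,-1 \right)} = 1353 - 144 = 1209$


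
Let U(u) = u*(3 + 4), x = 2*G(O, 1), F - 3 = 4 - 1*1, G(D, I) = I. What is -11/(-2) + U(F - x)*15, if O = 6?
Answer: 851/2 ≈ 425.50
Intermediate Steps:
F = 6 (F = 3 + (4 - 1*1) = 3 + (4 - 1) = 3 + 3 = 6)
x = 2 (x = 2*1 = 2)
U(u) = 7*u (U(u) = u*7 = 7*u)
-11/(-2) + U(F - x)*15 = -11/(-2) + (7*(6 - 1*2))*15 = -11*(-½) + (7*(6 - 2))*15 = 11/2 + (7*4)*15 = 11/2 + 28*15 = 11/2 + 420 = 851/2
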